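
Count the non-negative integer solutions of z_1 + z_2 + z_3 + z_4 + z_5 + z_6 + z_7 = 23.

Stars and bars with 23 stars and 6 bars:
C(23+7-1, 7-1) = C(29,6).

Final answer: C(29,6) = 475020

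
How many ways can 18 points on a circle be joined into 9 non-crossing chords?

The structures are counted by the Catalan number C_n. Here n = 18/2 = 9.
C_n = C(2n,n)/(n+1), so C_{9} = C(18,9)/10 = 48620/10.

Final answer: C_{9} = 4862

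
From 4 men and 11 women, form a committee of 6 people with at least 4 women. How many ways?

Sum over valid woman counts:
C(11,4)C(4,2) = 1980
C(11,5)C(4,1) = 1848
C(11,6)C(4,0) = 462
Total: 1980 + 1848 + 462.

Final answer: 4290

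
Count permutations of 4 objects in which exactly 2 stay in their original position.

Choose which 2 elements are fixed: C(4,2) = 6.
Derange the remaining 2 using D(j) = (j-1)(D(j-1) + D(j-2)), D(0)=1, D(1)=0: D(2)=1.
Total: 6 x 1.

Final answer: C(4,2) D(2) = 6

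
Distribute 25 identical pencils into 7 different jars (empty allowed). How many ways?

Stars and bars: C(n+k-1, k-1) = C(31,6).

Final answer: C(31,6) = 736281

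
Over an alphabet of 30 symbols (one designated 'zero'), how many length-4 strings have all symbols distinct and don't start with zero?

First digit: 29 (nonzero). Second: 29 (not first). Third: 28, etc.
Total: 29 x 29 x 28 x 27.

Final answer: 635796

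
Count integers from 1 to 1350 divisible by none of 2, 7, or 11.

|div by 2|=675, |div by 7|=192, |div by 11|=122.
|div by 2&7|=96, |div by 2&11|=61, |div by 7&11|=17, |div by all|=8.
By inclusion-exclusion, divisible by at least one: 675+192+122-96-61-17+8 = 823.
Not divisible by any: 1350 - 823.

Final answer: 527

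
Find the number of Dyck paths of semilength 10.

Total monotonic paths to (10,10): C(20,10) = 184756.
Paths that cross above y=x (reflection bijection): C(20,11) = 167960.
Valid Dyck paths: 184756 - 167960.
(These counts are the Catalan numbers.)

Final answer: C_{10} = 16796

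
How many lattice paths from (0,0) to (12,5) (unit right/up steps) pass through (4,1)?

Paths (0,0)->(4,1): C(5,1) = 5.
Paths (4,1)->(12,5): C(12,4) = 495.
By multiplication principle: 5 x 495.

Final answer: 2475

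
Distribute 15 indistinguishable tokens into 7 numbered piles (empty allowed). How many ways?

Stars and bars: C(n+k-1, k-1) = C(21,6).

Final answer: C(21,6) = 54264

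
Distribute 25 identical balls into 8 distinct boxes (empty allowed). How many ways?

Stars and bars: C(n+k-1, k-1) = C(32,7).

Final answer: C(32,7) = 3365856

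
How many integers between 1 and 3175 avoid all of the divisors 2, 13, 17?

|div by 2|=1587, |div by 13|=244, |div by 17|=186.
|div by 2&13|=122, |div by 2&17|=93, |div by 13&17|=14, |div by all|=7.
By inclusion-exclusion, divisible by at least one: 1587+244+186-122-93-14+7 = 1795.
Not divisible by any: 3175 - 1795.

Final answer: 1380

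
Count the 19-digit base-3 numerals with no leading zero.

Leading digit: 2 options (nonzero). Other 18 digit(s): 3 options each.
Total: 2 x 3^18.

Final answer: 774840978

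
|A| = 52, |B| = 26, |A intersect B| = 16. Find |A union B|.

|A union B| = |A| + |B| - |A intersect B| = 52 + 26 - 16.

Final answer: 62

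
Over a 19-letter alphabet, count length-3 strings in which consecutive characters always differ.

First character: 19 choices. Each subsequent: 18 choices (must differ from the previous one).
Total: 19 x 18^2.

Final answer: 19 x 18^{2} = 6156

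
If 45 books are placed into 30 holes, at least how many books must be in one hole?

By the pigeonhole principle: ceiling(45/30).

Final answer: 2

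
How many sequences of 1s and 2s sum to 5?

Let f(n) be the number of climbs. Removing the last move (1 or 2 steps) gives f(n) = f(n-1) + f(n-2); base cases f(1)=1, f(2)=2.
Computing successive values: f(1)=1, f(2)=2, f(3)=3, f(4)=5, f(5)=8.

Final answer: 8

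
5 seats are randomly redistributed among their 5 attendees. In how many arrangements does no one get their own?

Derangements satisfy D(n) = (n-1)(D(n-1) + D(n-2)), starting from D(0)=1, D(1)=0.
D(2) = 1 x (0 + 1) = 1
D(3) = 2 x (1 + 0) = 2
D(4) = 3 x (2 + 1) = 9
D(5) = 4 x (D(4) + D(3)) = 4 x (9 + 2)

Final answer: D(5) = 44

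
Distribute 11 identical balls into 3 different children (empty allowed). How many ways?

Stars and bars: C(n+k-1, k-1) = C(13,2).

Final answer: C(13,2) = 78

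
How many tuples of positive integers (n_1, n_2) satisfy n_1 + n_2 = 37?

Substitute n'_i = n_i - 1 (so n'_i >= 0). Then sum n'_i = 37 - 2 = 35.
Stars and bars: C(35+2-1, 2-1) = C(36,1).

Final answer: C(36,1) = 36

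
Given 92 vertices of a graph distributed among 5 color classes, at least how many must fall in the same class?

By pigeonhole with 92 objects and 5 categories: ceiling(92/5).

Final answer: 19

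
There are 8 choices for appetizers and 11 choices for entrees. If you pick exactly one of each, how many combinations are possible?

By the multiplication principle: 8 x 11.

Final answer: 88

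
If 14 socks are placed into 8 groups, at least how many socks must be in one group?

By the pigeonhole principle: ceiling(14/8).

Final answer: 2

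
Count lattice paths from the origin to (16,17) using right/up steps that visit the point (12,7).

Paths (0,0)->(12,7): C(19,7) = 50388.
Paths (12,7)->(16,17): C(14,10) = 1001.
By multiplication principle: 50388 x 1001.

Final answer: 50438388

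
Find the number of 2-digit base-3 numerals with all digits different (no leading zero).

The leading digit has 2 choices (anything but zero); the next has 2 (anything but the first), then 1, and so on, one fewer each time.
Total: 2 x 2.

Final answer: 4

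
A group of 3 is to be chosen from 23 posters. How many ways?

C(23,3) = 23!/(3! x (23-3)!).

Final answer: C(23,3) = 1771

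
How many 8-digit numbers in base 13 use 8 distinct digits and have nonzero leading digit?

First digit: 12 (nonzero). Second: 12 (not first). Third: 11, etc.
Total: 12 x 12 x 11 x 10 x 9 x 8 x 7 x 6.

Final answer: 47900160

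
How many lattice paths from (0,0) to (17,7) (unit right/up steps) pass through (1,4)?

Paths (0,0)->(1,4): C(5,4) = 5.
Paths (1,4)->(17,7): C(19,3) = 969.
By multiplication principle: 5 x 969.

Final answer: 4845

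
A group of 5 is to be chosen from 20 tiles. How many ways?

C(20,5) = 20!/(5! x (20-5)!).

Final answer: C(20,5) = 15504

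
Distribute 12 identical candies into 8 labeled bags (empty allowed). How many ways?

Stars and bars: C(n+k-1, k-1) = C(19,7).

Final answer: C(19,7) = 50388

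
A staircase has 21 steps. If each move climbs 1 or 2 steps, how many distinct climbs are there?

Let f(n) count the ways. The last step is size 1 or 2, so f(n) = f(n-1) + f(n-2) with f(1)=1, f(2)=2.
Building up term by term: f(1)=1, f(2)=2, f(3)=3, f(4)=5, f(5)=8, f(6)=13, f(7)=21, f(8)=34, f(9)=55, f(10)=89, f(11)=144, f(12)=233, f(13)=377, f(14)=610, f(15)=987, f(16)=1597, f(17)=2584, f(18)=4181, f(19)=6765, f(20)=10946, f(21)=17711.

Final answer: 17711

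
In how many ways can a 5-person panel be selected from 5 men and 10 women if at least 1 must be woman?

Sum over valid woman counts:
C(10,1)C(5,4) = 50
C(10,2)C(5,3) = 450
C(10,3)C(5,2) = 1200
C(10,4)C(5,1) = 1050
C(10,5)C(5,0) = 252
Total: 50 + 450 + 1200 + 1050 + 252.

Final answer: 3002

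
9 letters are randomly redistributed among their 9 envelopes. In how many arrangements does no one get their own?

Derangements satisfy D(n) = (n-1)(D(n-1) + D(n-2)), starting from D(0)=1, D(1)=0.
D(2) = 1 x (0 + 1) = 1
D(3) = 2 x (1 + 0) = 2
D(4) = 3 x (2 + 1) = 9
D(5) = 4 x (9 + 2) = 44
D(6) = 5 x (44 + 9) = 265
D(7) = 6 x (265 + 44) = 1854
D(8) = 7 x (1854 + 265) = 14833
D(9) = 8 x (D(8) + D(7)) = 8 x (14833 + 1854)

Final answer: D(9) = 133496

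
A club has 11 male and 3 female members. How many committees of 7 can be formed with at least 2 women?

Sum over valid woman counts:
C(3,2)C(11,5) = 1386
C(3,3)C(11,4) = 330
Total: 1386 + 330.

Final answer: 1716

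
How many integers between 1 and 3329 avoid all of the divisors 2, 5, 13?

|div by 2|=1664, |div by 5|=665, |div by 13|=256.
|div by 2&5|=332, |div by 2&13|=128, |div by 5&13|=51, |div by all|=25.
By inclusion-exclusion, divisible by at least one: 1664+665+256-332-128-51+25 = 2099.
Not divisible by any: 3329 - 2099.

Final answer: 1230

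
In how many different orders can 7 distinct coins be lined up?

The number of ways to arrange 7 distinct objects is 7!.

Final answer: 7! = 5040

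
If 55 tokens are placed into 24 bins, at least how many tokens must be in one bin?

By the pigeonhole principle: ceiling(55/24).

Final answer: 3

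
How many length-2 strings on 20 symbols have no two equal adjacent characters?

First character: 20 choices. Each subsequent: 19 choices (must differ from the previous one).
Total: 20 x 19^1.

Final answer: 20 x 19^{1} = 380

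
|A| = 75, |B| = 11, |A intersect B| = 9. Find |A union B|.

|A union B| = |A| + |B| - |A intersect B| = 75 + 11 - 9.

Final answer: 77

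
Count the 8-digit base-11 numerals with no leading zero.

In base 11, the leading digit has 10 choices (1..10); each of the remaining 7 digits has 11 choices.
Total: 10 x 11^7.

Final answer: 194871710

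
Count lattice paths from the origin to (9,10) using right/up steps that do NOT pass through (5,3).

Total paths to (9,10): C(19,10) = 92378.
Paths through (5,3): C(8,3) x C(11,7) = 18480.
Avoiding (5,3): 92378 - 18480.

Final answer: 73898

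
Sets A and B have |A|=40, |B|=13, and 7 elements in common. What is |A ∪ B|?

|A union B| = |A| + |B| - |A intersect B| = 40 + 13 - 7.

Final answer: 46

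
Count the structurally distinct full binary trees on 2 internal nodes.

This is counted by the nth Catalan number C_n. Here n = 2.
C_n = C(2n,n) - C(2n,n+1), so C_{2} = C(4,2) - C(4,3) = 6 - 4.

Final answer: C_{2} = 2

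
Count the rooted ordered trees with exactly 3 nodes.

This is counted by the nth Catalan number C_n. Here n = 3 - 1 = 2.
C_n = (2n)!/(n!(n+1)!), so C_{2} = 4!/(2! x 3!) = C(4,2)/3 = 6/3.

Final answer: C_{2} = 2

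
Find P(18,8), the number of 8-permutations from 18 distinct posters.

P(18,8) = 18!/(18-8)! = 18!/10!.

Final answer: P(18,8) = 1764322560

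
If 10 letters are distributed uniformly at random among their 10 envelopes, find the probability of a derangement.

Derangements satisfy D(n) = (n-1)(D(n-1) + D(n-2)), starting from D(0)=1, D(1)=0.
Building up: D(2)=1, D(3)=2, D(4)=9, D(5)=44, D(6)=265, D(7)=1854, D(8)=14833, D(9)=133496, D(10)=1334961.
Total arrangements: 10! = 3628800.
Probability = D(10)/10! = 16481/44800.

Final answer: D(10)/10! = 1334961/3628800 = 0.367879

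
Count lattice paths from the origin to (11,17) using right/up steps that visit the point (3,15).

Paths (0,0)->(3,15): C(18,15) = 816.
Paths (3,15)->(11,17): C(10,2) = 45.
By multiplication principle: 816 x 45.

Final answer: 36720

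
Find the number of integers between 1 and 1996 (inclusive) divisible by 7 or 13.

Multiples of 7: 285. Multiples of 13: 153. Of both (lcm=91): 21.
By inclusion-exclusion: 285 + 153 - 21.

Final answer: 417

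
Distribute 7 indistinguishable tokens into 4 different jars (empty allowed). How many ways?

Stars and bars: C(n+k-1, k-1) = C(10,3).

Final answer: C(10,3) = 120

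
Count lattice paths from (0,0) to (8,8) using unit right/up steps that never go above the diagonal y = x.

Total monotonic paths to (8,8): C(16,8) = 12870.
By the reflection principle, paths that go above the diagonal number C(16,9) = 11440.
Valid Dyck paths: 12870 - 11440.
(Equivalently, C_{8} = C(16,8)/9 = 12870/9.)

Final answer: C_{8} = 1430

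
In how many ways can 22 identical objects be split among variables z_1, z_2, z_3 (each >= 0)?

Stars and bars with 22 stars and 2 bars:
C(22+3-1, 3-1) = C(24,2).

Final answer: C(24,2) = 276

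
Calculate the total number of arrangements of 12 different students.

The number of ways to arrange 12 distinct objects is 12!.

Final answer: 12! = 479001600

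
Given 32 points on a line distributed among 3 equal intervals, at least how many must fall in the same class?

By pigeonhole with 32 objects and 3 categories: ceiling(32/3).

Final answer: 11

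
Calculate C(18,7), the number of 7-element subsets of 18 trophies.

C(18,7) = 18!/(7! x (18-7)!).

Final answer: C(18,7) = 31824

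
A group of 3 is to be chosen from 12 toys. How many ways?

C(12,3) = 12!/(3! x (12-3)!).

Final answer: C(12,3) = 220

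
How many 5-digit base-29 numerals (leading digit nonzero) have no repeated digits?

The leading digit has 28 choices (anything but zero); the next has 28 (anything but the first), then 27, and so on, one fewer each time.
Total: 28 x 28 x 27 x 26 x 25.

Final answer: 13759200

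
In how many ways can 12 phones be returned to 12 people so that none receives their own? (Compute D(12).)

Use the recurrence D(n) = (n-1)(D(n-1) + D(n-2)) with D(0)=1, D(1)=0.
D(2) = 1 x (0 + 1) = 1
D(3) = 2 x (1 + 0) = 2
D(4) = 3 x (2 + 1) = 9
D(5) = 4 x (9 + 2) = 44
D(6) = 5 x (44 + 9) = 265
D(7) = 6 x (265 + 44) = 1854
D(8) = 7 x (1854 + 265) = 14833
D(9) = 8 x (14833 + 1854) = 133496
D(10) = 9 x (133496 + 14833) = 1334961
D(11) = 10 x (1334961 + 133496) = 14684570
D(12) = 11 x (D(11) + D(10)) = 11 x (14684570 + 1334961)

Final answer: D(12) = 176214841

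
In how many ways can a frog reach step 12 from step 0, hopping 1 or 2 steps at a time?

Condition on the final move: it is a 1-step (f(n-1) ways to get there) or a 2-step (f(n-2) ways), so f(n) = f(n-1) + f(n-2), with f(1)=1, f(2)=2.
Building up term by term: f(1)=1, f(2)=2, f(3)=3, f(4)=5, f(5)=8, f(6)=13, f(7)=21, f(8)=34, f(9)=55, f(10)=89, f(11)=144, f(12)=233.

Final answer: 233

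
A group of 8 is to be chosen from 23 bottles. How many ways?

C(23,8) = 23!/(8! x (23-8)!).

Final answer: C(23,8) = 490314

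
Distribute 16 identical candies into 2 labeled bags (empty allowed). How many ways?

Stars and bars: C(n+k-1, k-1) = C(17,1).

Final answer: C(17,1) = 17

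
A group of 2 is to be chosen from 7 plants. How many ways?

C(7,2) = 7!/(2! x (7-2)!).

Final answer: C(7,2) = 21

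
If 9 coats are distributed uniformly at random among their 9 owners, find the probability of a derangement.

Use the recurrence D(n) = (n-1)(D(n-1) + D(n-2)) with D(0)=1, D(1)=0.
Building up: D(2)=1, D(3)=2, D(4)=9, D(5)=44, D(6)=265, D(7)=1854, D(8)=14833, D(9)=133496.
Total arrangements: 9! = 362880.
Probability = D(9)/9! = 16687/45360.

Final answer: D(9)/9! = 133496/362880 = 0.367879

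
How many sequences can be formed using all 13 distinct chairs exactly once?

The number of ways to arrange 13 distinct objects is 13!.

Final answer: 13! = 6227020800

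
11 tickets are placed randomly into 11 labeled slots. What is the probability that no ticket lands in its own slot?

Use the recurrence D(n) = (n-1)(D(n-1) + D(n-2)) with D(0)=1, D(1)=0.
Building up: D(2)=1, D(3)=2, D(4)=9, D(5)=44, D(6)=265, D(7)=1854, D(8)=14833, D(9)=133496, D(10)=1334961, D(11)=14684570.
Total arrangements: 11! = 39916800.
Probability = D(11)/11! = 1468457/3991680.

Final answer: D(11)/11! = 14684570/39916800 = 0.367879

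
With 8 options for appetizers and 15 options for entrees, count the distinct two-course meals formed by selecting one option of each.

By the multiplication principle: 8 x 15.

Final answer: 120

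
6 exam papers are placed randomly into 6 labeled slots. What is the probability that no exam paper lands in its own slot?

Use the recurrence D(n) = (n-1)(D(n-1) + D(n-2)) with D(0)=1, D(1)=0.
Building up: D(2)=1, D(3)=2, D(4)=9, D(5)=44, D(6)=265.
Total arrangements: 6! = 720.
Probability = D(6)/6! = 53/144.

Final answer: D(6)/6! = 265/720 = 0.368056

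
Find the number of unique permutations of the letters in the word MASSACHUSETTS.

Letters (A:2, C:1, E:1, H:1, M:1, S:4, T:2, U:1). Total letters: 13.
Permutations = 13!/(4! x 2! x 2!).

Final answer: 64864800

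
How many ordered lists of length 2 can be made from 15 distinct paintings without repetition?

P(15,2) = 15!/(15-2)! = 15!/13!.

Final answer: P(15,2) = 210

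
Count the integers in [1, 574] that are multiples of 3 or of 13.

Multiples of 3: 191. Multiples of 13: 44. Of both (lcm=39): 14.
By inclusion-exclusion: 191 + 44 - 14.

Final answer: 221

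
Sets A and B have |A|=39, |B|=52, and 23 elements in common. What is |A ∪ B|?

|A union B| = |A| + |B| - |A intersect B| = 39 + 52 - 23.

Final answer: 68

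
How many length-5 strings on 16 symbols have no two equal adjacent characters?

First character: 16 choices. Each subsequent: 15 choices (must differ from the previous one).
Total: 16 x 15^4.

Final answer: 16 x 15^{4} = 810000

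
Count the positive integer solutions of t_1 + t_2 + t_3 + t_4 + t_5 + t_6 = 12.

Substitute t'_i = t_i - 1 (so t'_i >= 0). Then sum t'_i = 12 - 6 = 6.
Stars and bars: C(6+6-1, 6-1) = C(11,5).

Final answer: C(11,5) = 462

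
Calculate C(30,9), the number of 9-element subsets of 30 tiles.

C(30,9) = 30!/(9! x 21!).

Final answer: \binom{30}{9} = 14307150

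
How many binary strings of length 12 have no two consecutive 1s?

A valid string ends in 0 (append to any length-(n-1) valid string) or in 01 (append to any length-(n-2) valid string), so a(n) = a(n-1) + a(n-2) with a(1)=2, a(2)=3.
Building up term by term: a(1)=2, a(2)=3, a(3)=5, a(4)=8, a(5)=13, a(6)=21, a(7)=34, a(8)=55, a(9)=89, a(10)=144, a(11)=233, a(12)=377.

Final answer: 377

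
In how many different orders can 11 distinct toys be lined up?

The number of ways to arrange 11 distinct objects is 11!.

Final answer: 11! = 39916800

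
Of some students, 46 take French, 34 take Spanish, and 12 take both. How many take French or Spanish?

|A union B| = |A| + |B| - |A intersect B| = 46 + 34 - 12.

Final answer: 68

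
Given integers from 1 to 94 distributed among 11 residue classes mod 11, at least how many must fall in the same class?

By pigeonhole with 94 objects and 11 categories: ceiling(94/11).

Final answer: 9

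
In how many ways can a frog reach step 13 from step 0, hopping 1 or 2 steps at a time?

Let f(n) count the ways. The last step is size 1 or 2, so f(n) = f(n-1) + f(n-2) with f(1)=1, f(2)=2.
Iterating the recurrence: f(1)=1, f(2)=2, f(3)=3, f(4)=5, f(5)=8, f(6)=13, f(7)=21, f(8)=34, f(9)=55, f(10)=89, f(11)=144, f(12)=233, f(13)=377.

Final answer: 377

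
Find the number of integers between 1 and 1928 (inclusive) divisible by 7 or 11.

Multiples of 7: 275. Multiples of 11: 175. Of both (lcm=77): 25.
By inclusion-exclusion: 275 + 175 - 25.

Final answer: 425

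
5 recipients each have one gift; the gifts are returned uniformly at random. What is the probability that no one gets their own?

Derangements satisfy D(n) = (n-1)(D(n-1) + D(n-2)), starting from D(0)=1, D(1)=0.
Building up: D(2)=1, D(3)=2, D(4)=9, D(5)=44.
Total arrangements: 5! = 120.
Probability = D(5)/5! = 11/30.

Final answer: D(5)/5! = 44/120 = 0.366667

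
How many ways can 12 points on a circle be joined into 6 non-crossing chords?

This is counted by the nth Catalan number C_n. Here n = 12/2 = 6.
C_n = C(2n,n)/(n+1), so C_{6} = C(12,6)/7 = 924/7.

Final answer: C_{6} = 132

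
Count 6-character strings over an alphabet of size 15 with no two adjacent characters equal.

Let g(n) count such strings. g(1) = 15, and each valid string of length n-1 extends in 14 ways (any symbol but the last), so g(n) = 14 g(n-1).
Total: g(6) = 15 x 14^5.

Final answer: 15 x 14^{5} = 8067360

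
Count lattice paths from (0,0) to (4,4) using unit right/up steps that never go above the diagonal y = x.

Total monotonic paths to (4,4): C(8,4) = 70.
Paths that cross above y=x (reflection bijection): C(8,5) = 56.
Valid Dyck paths: 70 - 56.
(Check: C(8,4) - C(8,5) = C(8,4)/5, the Catalan number C_{4}.)

Final answer: C_{4} = 14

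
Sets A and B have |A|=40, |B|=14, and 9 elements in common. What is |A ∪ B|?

|A union B| = |A| + |B| - |A intersect B| = 40 + 14 - 9.

Final answer: 45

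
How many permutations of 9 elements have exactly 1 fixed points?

Choose which 1 elements are fixed: C(9,1) = 9.
Derange the remaining 8 using D(j) = (j-1)(D(j-1) + D(j-2)), D(0)=1, D(1)=0: D(2)=1, D(3)=2, D(4)=9, D(5)=44, D(6)=265, D(7)=1854, D(8)=14833.
Total: 9 x 14833.

Final answer: C(9,1) D(8) = 133497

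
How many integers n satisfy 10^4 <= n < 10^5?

The leading digit cannot be 0 (9 options); the other 4 digits can be anything (10 options each).
Total: 9 x 10^4.

Final answer: 90000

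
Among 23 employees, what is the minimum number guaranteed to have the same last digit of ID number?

There are 10 possible values for last digit of ID number. With 23 employees and 10 categories, by pigeonhole: ceiling(23/10).

Final answer: 3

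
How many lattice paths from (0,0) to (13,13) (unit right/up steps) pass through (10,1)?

Paths (0,0)->(10,1): C(11,1) = 11.
Paths (10,1)->(13,13): C(15,12) = 455.
By multiplication principle: 11 x 455.

Final answer: 5005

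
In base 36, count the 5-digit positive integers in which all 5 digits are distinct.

The leading digit has 35 choices (anything but zero); the next has 35 (anything but the first), then 34, and so on, one fewer each time.
Total: 35 x 35 x 34 x 33 x 32.

Final answer: 43982400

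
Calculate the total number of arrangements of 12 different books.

The number of ways to arrange 12 distinct objects is 12!.

Final answer: 12! = 479001600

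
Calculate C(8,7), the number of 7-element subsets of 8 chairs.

C(8,7) = 8!/(7! x (8-7)!).

Final answer: C(8,7) = 8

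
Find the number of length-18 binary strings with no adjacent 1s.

A valid string ends in 0 (append to any length-(n-1) valid string) or in 01 (append to any length-(n-2) valid string), so a(n) = a(n-1) + a(n-2) with a(1)=2, a(2)=3.
Building up term by term: a(1)=2, a(2)=3, a(3)=5, a(4)=8, a(5)=13, a(6)=21, a(7)=34, a(8)=55, a(9)=89, a(10)=144, a(11)=233, a(12)=377, a(13)=610, a(14)=987, a(15)=1597, a(16)=2584, a(17)=4181, a(18)=6765.

Final answer: 6765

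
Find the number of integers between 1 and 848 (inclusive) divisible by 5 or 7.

Multiples of 5: 169. Multiples of 7: 121. Of both (lcm=35): 24.
By inclusion-exclusion: 169 + 121 - 24.

Final answer: 266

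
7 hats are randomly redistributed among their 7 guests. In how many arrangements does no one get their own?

Derangements satisfy D(n) = (n-1)(D(n-1) + D(n-2)), starting from D(0)=1, D(1)=0.
D(2) = 1 x (0 + 1) = 1
D(3) = 2 x (1 + 0) = 2
D(4) = 3 x (2 + 1) = 9
D(5) = 4 x (9 + 2) = 44
D(6) = 5 x (44 + 9) = 265
D(7) = 6 x (D(6) + D(5)) = 6 x (265 + 44)

Final answer: D(7) = 1854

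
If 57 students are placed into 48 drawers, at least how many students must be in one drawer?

By the pigeonhole principle: ceiling(57/48).

Final answer: 2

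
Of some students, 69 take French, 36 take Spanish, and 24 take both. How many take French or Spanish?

|A union B| = |A| + |B| - |A intersect B| = 69 + 36 - 24.

Final answer: 81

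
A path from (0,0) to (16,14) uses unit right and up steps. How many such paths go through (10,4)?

Paths (0,0)->(10,4): C(14,4) = 1001.
Paths (10,4)->(16,14): C(16,10) = 8008.
By multiplication principle: 1001 x 8008.

Final answer: 8016008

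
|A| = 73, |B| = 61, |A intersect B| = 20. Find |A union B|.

|A union B| = |A| + |B| - |A intersect B| = 73 + 61 - 20.

Final answer: 114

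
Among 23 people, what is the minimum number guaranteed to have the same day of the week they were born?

There are 7 possible values for day of the week they were born. With 23 people and 7 categories, by pigeonhole: ceiling(23/7).

Final answer: 4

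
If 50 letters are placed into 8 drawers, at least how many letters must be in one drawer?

By the pigeonhole principle: ceiling(50/8).

Final answer: 7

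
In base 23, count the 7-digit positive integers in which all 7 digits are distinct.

The leading digit has 22 choices (anything but zero); the next has 22 (anything but the first), then 21, and so on, one fewer each time.
Total: 22 x 22 x 21 x 20 x 19 x 18 x 17.

Final answer: 1181869920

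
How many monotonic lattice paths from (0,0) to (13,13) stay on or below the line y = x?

Total monotonic paths to (13,13): C(26,13) = 10400600.
A path is bad iff it touches y = x + 1; reflecting its initial segment maps bad paths bijectively onto all paths to (12,14), of which there are C(26,14) = 9657700.
Valid Dyck paths: 10400600 - 9657700.
(This is the Catalan number C_{13}.)

Final answer: C_{13} = 742900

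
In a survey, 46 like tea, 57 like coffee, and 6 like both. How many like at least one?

|A union B| = |A| + |B| - |A intersect B| = 46 + 57 - 6.

Final answer: 97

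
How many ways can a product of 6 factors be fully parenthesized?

The structures are counted by the Catalan number C_n. Here n = 6 - 1 = 5.
Using C_0 = 1 and C_(k+1) = C_k x 2(2k+1)/(k+2), build up term by term: C_1=1, C_2=2, C_3=5, C_4=14, C_5=42.

Final answer: C_{5} = 42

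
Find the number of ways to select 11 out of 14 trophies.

C(14,11) = 14!/(11! x 3!).

Final answer: \binom{14}{11} = 364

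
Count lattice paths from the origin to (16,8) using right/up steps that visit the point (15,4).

Paths (0,0)->(15,4): C(19,4) = 3876.
Paths (15,4)->(16,8): C(5,4) = 5.
By multiplication principle: 3876 x 5.

Final answer: 19380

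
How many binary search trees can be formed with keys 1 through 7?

The structures are counted by the Catalan number C_n. Here n = 7.
C_n = (2n)!/(n!(n+1)!), so C_{7} = 14!/(7! x 8!) = C(14,7)/8 = 3432/8.

Final answer: C_{7} = 429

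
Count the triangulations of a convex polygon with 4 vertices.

This is counted by the nth Catalan number C_n. Here n = 4 - 2 = 2.
Using C_0 = 1 and C_(k+1) = C_k x 2(2k+1)/(k+2), build up term by term: C_1=1, C_2=2.

Final answer: C_{2} = 2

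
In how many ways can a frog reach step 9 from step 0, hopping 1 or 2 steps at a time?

Condition on the final move: it is a 1-step (f(n-1) ways to get there) or a 2-step (f(n-2) ways), so f(n) = f(n-1) + f(n-2), with f(1)=1, f(2)=2.
Iterating the recurrence: f(1)=1, f(2)=2, f(3)=3, f(4)=5, f(5)=8, f(6)=13, f(7)=21, f(8)=34, f(9)=55.

Final answer: 55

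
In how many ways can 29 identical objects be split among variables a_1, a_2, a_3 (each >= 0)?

Stars and bars with 29 stars and 2 bars:
C(29+3-1, 3-1) = C(31,2).

Final answer: C(31,2) = 465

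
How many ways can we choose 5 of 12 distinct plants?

C(12,5) = 12!/(5! x 7!).

Final answer: \binom{12}{5} = 792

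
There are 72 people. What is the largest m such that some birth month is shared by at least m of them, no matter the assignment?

There are 12 possible values for birth month. With 72 people and 12 categories, by pigeonhole: ceiling(72/12).

Final answer: 6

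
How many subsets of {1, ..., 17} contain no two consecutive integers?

Let a(n) count such subsets of {1, ..., n}. Either n is excluded (a(n-1) ways) or n is included, forcing n-1 out (a(n-2) ways), so a(n) = a(n-1) + a(n-2) with a(1)=2, a(2)=3.
Computing successive values: a(1)=2, a(2)=3, a(3)=5, a(4)=8, a(5)=13, a(6)=21, a(7)=34, a(8)=55, a(9)=89, a(10)=144, a(11)=233, a(12)=377, a(13)=610, a(14)=987, a(15)=1597, a(16)=2584, a(17)=4181.

Final answer: 4181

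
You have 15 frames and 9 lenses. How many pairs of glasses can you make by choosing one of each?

By the multiplication principle: 15 x 9.

Final answer: 135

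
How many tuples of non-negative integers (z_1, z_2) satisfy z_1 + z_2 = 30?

Stars and bars with 30 stars and 1 bars:
C(30+2-1, 2-1) = C(31,1).

Final answer: C(31,1) = 31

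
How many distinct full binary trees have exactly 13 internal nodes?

The structures are counted by the Catalan number C_n. Here n = 13.
C_n = C(2n,n)/(n+1), so C_{13} = C(26,13)/14 = 10400600/14.

Final answer: C_{13} = 742900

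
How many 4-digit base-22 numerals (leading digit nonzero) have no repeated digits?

The leading digit has 21 choices (anything but zero); the next has 21 (anything but the first), then 20, and so on, one fewer each time.
Total: 21 x 21 x 20 x 19.

Final answer: 167580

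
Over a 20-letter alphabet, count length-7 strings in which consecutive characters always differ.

Let g(n) count such strings. g(1) = 20, and each valid string of length n-1 extends in 19 ways (any symbol but the last), so g(n) = 19 g(n-1).
Total: g(7) = 20 x 19^6.

Final answer: 20 x 19^{6} = 940917620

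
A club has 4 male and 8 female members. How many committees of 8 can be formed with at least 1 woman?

Sum over valid woman counts:
C(8,4)C(4,4) = 70
C(8,5)C(4,3) = 224
C(8,6)C(4,2) = 168
C(8,7)C(4,1) = 32
C(8,8)C(4,0) = 1
Total: 70 + 224 + 168 + 32 + 1.

Final answer: 495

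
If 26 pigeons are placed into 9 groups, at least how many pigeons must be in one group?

By the pigeonhole principle: ceiling(26/9).

Final answer: 3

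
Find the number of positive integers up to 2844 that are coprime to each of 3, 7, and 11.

|div by 3|=948, |div by 7|=406, |div by 11|=258.
|div by 3&7|=135, |div by 3&11|=86, |div by 7&11|=36, |div by all|=12.
By inclusion-exclusion, divisible by at least one: 948+406+258-135-86-36+12 = 1367.
Not divisible by any: 2844 - 1367.

Final answer: 1477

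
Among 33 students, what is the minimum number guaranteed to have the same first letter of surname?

There are 26 possible values for first letter of surname. With 33 students and 26 categories, by pigeonhole: ceiling(33/26).

Final answer: 2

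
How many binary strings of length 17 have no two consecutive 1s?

Let a(n) count valid strings. If the last bit is 0 the prefix is any valid string of length n-1; if it is 1 the string must end in 01 with a valid prefix of length n-2. So a(n) = a(n-1) + a(n-2), a(1)=2, a(2)=3.
Computing successive values: a(1)=2, a(2)=3, a(3)=5, a(4)=8, a(5)=13, a(6)=21, a(7)=34, a(8)=55, a(9)=89, a(10)=144, a(11)=233, a(12)=377, a(13)=610, a(14)=987, a(15)=1597, a(16)=2584, a(17)=4181.

Final answer: 4181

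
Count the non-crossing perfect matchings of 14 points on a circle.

The structures are counted by the Catalan number C_n. Here n = 14/2 = 7.
C_n = (2n)!/(n!(n+1)!), so C_{7} = 14!/(7! x 8!) = C(14,7)/8 = 3432/8.

Final answer: C_{7} = 429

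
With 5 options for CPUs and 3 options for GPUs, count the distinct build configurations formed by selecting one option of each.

By the multiplication principle: 5 x 3.

Final answer: 15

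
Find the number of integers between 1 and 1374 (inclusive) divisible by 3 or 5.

Multiples of 3: 458. Multiples of 5: 274. Of both (lcm=15): 91.
By inclusion-exclusion: 458 + 274 - 91.

Final answer: 641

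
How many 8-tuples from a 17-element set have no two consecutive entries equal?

First character: 17 choices. Each subsequent: 16 choices (must differ from the previous one).
Total: 17 x 16^7.

Final answer: 17 x 16^{7} = 4563402752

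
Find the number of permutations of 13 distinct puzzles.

The number of ways to arrange 13 distinct objects is 13!.

Final answer: 13! = 6227020800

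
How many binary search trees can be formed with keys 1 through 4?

The structures are counted by the Catalan number C_n. Here n = 4.
C_n = (2n)!/(n!(n+1)!), so C_{4} = 8!/(4! x 5!) = C(8,4)/5 = 70/5.

Final answer: C_{4} = 14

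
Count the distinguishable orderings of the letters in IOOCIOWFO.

Letters (C:1, F:1, I:2, O:4, W:1). Total letters: 9.
Permutations = 9!/(4! x 2!).

Final answer: 7560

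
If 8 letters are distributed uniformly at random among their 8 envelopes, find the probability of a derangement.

D(n) = (n-1)(D(n-1) + D(n-2)), D(0)=1, D(1)=0.
Building up: D(2)=1, D(3)=2, D(4)=9, D(5)=44, D(6)=265, D(7)=1854, D(8)=14833.
Total arrangements: 8! = 40320.
Probability = D(8)/8! = 2119/5760.

Final answer: D(8)/8! = 14833/40320 = 0.367882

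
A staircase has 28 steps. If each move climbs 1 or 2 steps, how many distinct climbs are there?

Let f(n) count the ways. The last step is size 1 or 2, so f(n) = f(n-1) + f(n-2) with f(1)=1, f(2)=2.
Iterating the recurrence: f(1)=1, f(2)=2, f(3)=3, f(4)=5, f(5)=8, f(6)=13, f(7)=21, f(8)=34, f(9)=55, f(10)=89, f(11)=144, f(12)=233, f(13)=377, f(14)=610, f(15)=987, f(16)=1597, f(17)=2584, f(18)=4181, f(19)=6765, f(20)=10946, f(21)=17711, f(22)=28657, f(23)=46368, f(24)=75025, f(25)=121393, f(26)=196418, f(27)=317811, f(28)=514229.

Final answer: 514229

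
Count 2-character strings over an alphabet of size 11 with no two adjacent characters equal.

Let g(n) count such strings. g(1) = 11, and each valid string of length n-1 extends in 10 ways (any symbol but the last), so g(n) = 10 g(n-1).
Total: g(2) = 11 x 10^1.

Final answer: 11 x 10^{1} = 110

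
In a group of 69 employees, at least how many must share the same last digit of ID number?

There are 10 possible values for last digit of ID number. With 69 employees and 10 categories, by pigeonhole: ceiling(69/10).

Final answer: 7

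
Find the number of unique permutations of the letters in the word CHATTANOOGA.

Letters (A:3, C:1, G:1, H:1, N:1, O:2, T:2). Total letters: 11.
Permutations = 11!/(3! x 2! x 2!).

Final answer: 1663200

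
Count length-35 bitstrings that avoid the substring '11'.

Let a(n) count valid strings. If the last bit is 0 the prefix is any valid string of length n-1; if it is 1 the string must end in 01 with a valid prefix of length n-2. So a(n) = a(n-1) + a(n-2), a(1)=2, a(2)=3.
Iterating the recurrence: a(1)=2, a(2)=3, a(3)=5, a(4)=8, a(5)=13, a(6)=21, a(7)=34, a(8)=55, a(9)=89, a(10)=144, a(11)=233, a(12)=377, a(13)=610, a(14)=987, a(15)=1597, a(16)=2584, a(17)=4181, a(18)=6765, a(19)=10946, a(20)=17711, a(21)=28657, a(22)=46368, a(23)=75025, a(24)=121393, a(25)=196418, a(26)=317811, a(27)=514229, a(28)=832040, a(29)=1346269, a(30)=2178309, a(31)=3524578, a(32)=5702887, a(33)=9227465, a(34)=14930352, a(35)=24157817.

Final answer: 24157817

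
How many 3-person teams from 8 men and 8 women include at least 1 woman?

Sum over valid woman counts:
C(8,1)C(8,2) = 224
C(8,2)C(8,1) = 224
C(8,3)C(8,0) = 56
Total: 224 + 224 + 56.

Final answer: 504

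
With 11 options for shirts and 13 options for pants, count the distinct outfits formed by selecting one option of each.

By the multiplication principle: 11 x 13.

Final answer: 143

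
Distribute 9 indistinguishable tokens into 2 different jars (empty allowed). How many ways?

Stars and bars: C(n+k-1, k-1) = C(10,1).

Final answer: C(10,1) = 10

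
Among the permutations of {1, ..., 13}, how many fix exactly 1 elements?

Choose which 1 elements are fixed: C(13,1) = 13.
Derange the remaining 12 using D(j) = (j-1)(D(j-1) + D(j-2)), D(0)=1, D(1)=0: D(2)=1, D(3)=2, D(4)=9, D(5)=44, D(6)=265, D(7)=1854, D(8)=14833, D(9)=133496, D(10)=1334961, D(11)=14684570, D(12)=176214841.
Total: 13 x 176214841.

Final answer: C(13,1) D(12) = 2290792933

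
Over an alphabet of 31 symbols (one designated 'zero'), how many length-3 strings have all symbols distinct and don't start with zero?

First digit: 30 (nonzero). Second: 30 (not first). Third: 29, etc.
Total: 30 x 30 x 29.

Final answer: 26100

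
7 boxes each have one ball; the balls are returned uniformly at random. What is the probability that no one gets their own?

Derangements satisfy D(n) = (n-1)(D(n-1) + D(n-2)), starting from D(0)=1, D(1)=0.
Building up: D(2)=1, D(3)=2, D(4)=9, D(5)=44, D(6)=265, D(7)=1854.
Total arrangements: 7! = 5040.
Probability = D(7)/7! = 103/280.

Final answer: D(7)/7! = 1854/5040 = 0.367857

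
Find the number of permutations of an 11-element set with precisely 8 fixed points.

Choose which 8 elements are fixed: C(11,8) = 165.
Derange the remaining 3 using D(j) = (j-1)(D(j-1) + D(j-2)), D(0)=1, D(1)=0: D(2)=1, D(3)=2.
Total: 165 x 2.

Final answer: C(11,8) D(3) = 330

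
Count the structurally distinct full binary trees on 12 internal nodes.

This is a standard Catalan-number count: the answer is C_n. Here n = 12.
C_n = C(2n,n)/(n+1), so C_{12} = C(24,12)/13 = 2704156/13.

Final answer: C_{12} = 208012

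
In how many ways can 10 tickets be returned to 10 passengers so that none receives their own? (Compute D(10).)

Derangements satisfy D(n) = (n-1)(D(n-1) + D(n-2)), starting from D(0)=1, D(1)=0.
D(2) = 1 x (0 + 1) = 1
D(3) = 2 x (1 + 0) = 2
D(4) = 3 x (2 + 1) = 9
D(5) = 4 x (9 + 2) = 44
D(6) = 5 x (44 + 9) = 265
D(7) = 6 x (265 + 44) = 1854
D(8) = 7 x (1854 + 265) = 14833
D(9) = 8 x (14833 + 1854) = 133496
D(10) = 9 x (D(9) + D(8)) = 9 x (133496 + 14833)

Final answer: D(10) = 1334961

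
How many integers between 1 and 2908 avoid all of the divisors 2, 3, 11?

|div by 2|=1454, |div by 3|=969, |div by 11|=264.
|div by 2&3|=484, |div by 2&11|=132, |div by 3&11|=88, |div by all|=44.
By inclusion-exclusion, divisible by at least one: 1454+969+264-484-132-88+44 = 2027.
Not divisible by any: 2908 - 2027.

Final answer: 881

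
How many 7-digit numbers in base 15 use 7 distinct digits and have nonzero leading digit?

First digit: 14 (nonzero). Second: 14 (not first). Third: 13, etc.
Total: 14 x 14 x 13 x 12 x 11 x 10 x 9.

Final answer: 30270240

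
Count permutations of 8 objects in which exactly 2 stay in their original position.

Choose which 2 elements are fixed: C(8,2) = 28.
Derange the remaining 6 using D(j) = (j-1)(D(j-1) + D(j-2)), D(0)=1, D(1)=0: D(2)=1, D(3)=2, D(4)=9, D(5)=44, D(6)=265.
Total: 28 x 265.

Final answer: C(8,2) D(6) = 7420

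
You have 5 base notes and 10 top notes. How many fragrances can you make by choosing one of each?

By the multiplication principle: 5 x 10.

Final answer: 50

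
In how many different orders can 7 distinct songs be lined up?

The number of ways to arrange 7 distinct objects is 7!.

Final answer: 7! = 5040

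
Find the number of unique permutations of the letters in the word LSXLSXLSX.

Letters (L:3, S:3, X:3). Total letters: 9.
Permutations = 9!/(3! x 3! x 3!).

Final answer: 1680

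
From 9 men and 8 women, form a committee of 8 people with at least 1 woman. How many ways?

Sum over valid woman counts:
C(8,1)C(9,7) = 288
C(8,2)C(9,6) = 2352
C(8,3)C(9,5) = 7056
C(8,4)C(9,4) = 8820
C(8,5)C(9,3) = 4704
C(8,6)C(9,2) = 1008
C(8,7)C(9,1) = 72
C(8,8)C(9,0) = 1
Total: 288 + 2352 + 7056 + 8820 + 4704 + 1008 + 72 + 1.

Final answer: 24301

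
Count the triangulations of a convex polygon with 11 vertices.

This is counted by the nth Catalan number C_n. Here n = 11 - 2 = 9.
Using C_0 = 1 and C_(k+1) = C_k x 2(2k+1)/(k+2), build up term by term: C_1=1, C_2=2, C_3=5, C_4=14, C_5=42, C_6=132, C_7=429, C_8=1430, C_9=4862.

Final answer: C_{9} = 4862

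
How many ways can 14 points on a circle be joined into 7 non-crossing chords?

This is counted by the nth Catalan number C_n. Here n = 14/2 = 7.
C_n = (2n)!/(n!(n+1)!), so C_{7} = 14!/(7! x 8!) = C(14,7)/8 = 3432/8.

Final answer: C_{7} = 429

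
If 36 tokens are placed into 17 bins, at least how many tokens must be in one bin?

By the pigeonhole principle: ceiling(36/17).

Final answer: 3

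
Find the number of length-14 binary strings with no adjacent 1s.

Classify by the final bit: ...0 gives a(n-1) strings, ...01 gives a(n-2) strings. Thus a(n) = a(n-1) + a(n-2) with a(1)=2, a(2)=3.
Iterating the recurrence: a(1)=2, a(2)=3, a(3)=5, a(4)=8, a(5)=13, a(6)=21, a(7)=34, a(8)=55, a(9)=89, a(10)=144, a(11)=233, a(12)=377, a(13)=610, a(14)=987.

Final answer: 987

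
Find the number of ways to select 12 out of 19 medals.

C(19,12) = 19!/(12! x 7!).

Final answer: \binom{19}{12} = 50388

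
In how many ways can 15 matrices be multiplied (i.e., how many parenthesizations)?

The structures are counted by the Catalan number C_n. Here n = 15 - 1 = 14.
Using C_0 = 1 and C_(k+1) = C_k x 2(2k+1)/(k+2), build up term by term: C_1=1, C_2=2, C_3=5, C_4=14, C_5=42, C_6=132, C_7=429, C_8=1430, C_9=4862, C_10=16796, C_11=58786, C_12=208012, C_13=742900, C_14=2674440.

Final answer: C_{14} = 2674440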